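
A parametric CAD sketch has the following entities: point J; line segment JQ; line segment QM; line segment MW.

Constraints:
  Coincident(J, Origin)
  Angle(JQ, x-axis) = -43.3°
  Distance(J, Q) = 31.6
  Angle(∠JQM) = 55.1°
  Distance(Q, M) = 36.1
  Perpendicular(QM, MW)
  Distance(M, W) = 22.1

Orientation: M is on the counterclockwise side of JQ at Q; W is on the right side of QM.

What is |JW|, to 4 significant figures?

51.29

J is at the origin; JQ runs at -43.3° with length 31.6, so Q = 31.6·(cos -43.3°, sin -43.3°) = (23.00, -21.67). ∠JQM = 55.1°, so QM runs at -43.3° + (180° − 55.1°) = 81.60° from the x-axis; with |QM| = 36.1, M = Q + 36.1·(cos 81.60°, sin 81.60°) = (28.27, 14.04). QM ⟂ MW; with |MW| = 22.1 on the right of QM, W = M + 22.1·(0.9893, -0.1461) = (50.13, 10.81). Then |JW| = |W − J| = 51.29.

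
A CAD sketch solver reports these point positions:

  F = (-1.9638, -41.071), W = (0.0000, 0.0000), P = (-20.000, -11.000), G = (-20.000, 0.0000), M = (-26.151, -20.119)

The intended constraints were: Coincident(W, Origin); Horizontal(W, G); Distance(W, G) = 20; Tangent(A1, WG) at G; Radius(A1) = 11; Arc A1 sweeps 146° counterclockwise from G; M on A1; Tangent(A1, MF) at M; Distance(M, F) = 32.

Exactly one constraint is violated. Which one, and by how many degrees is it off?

Tangent(A1, MF) at M — off by 6.90°.

W = (0.00, 0.00) ✓; W.y = 0.00, G.y = 0.00 ✓; |WG| = 20.00 ✓; ∠(PG, GW) = 90.00° ✓; |PG| = 11.00 ✓; bearing(P→M) − bearing(P→G) = 146.0° ✓; |PM| = 11.00 ✓; ∠(PM, MF) = 96.90° ✗; |MF| = 32.00 ✓.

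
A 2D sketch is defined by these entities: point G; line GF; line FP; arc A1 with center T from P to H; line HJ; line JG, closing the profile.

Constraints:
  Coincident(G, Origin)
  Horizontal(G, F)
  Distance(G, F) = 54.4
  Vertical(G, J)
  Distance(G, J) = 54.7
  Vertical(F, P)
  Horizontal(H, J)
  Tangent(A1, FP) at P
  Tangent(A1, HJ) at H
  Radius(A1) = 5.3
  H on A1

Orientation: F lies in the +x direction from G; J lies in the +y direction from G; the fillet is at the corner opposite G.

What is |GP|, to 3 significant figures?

73.5

G is at the origin; GF is horizontal with |GF| = 54.4 and F on the +x side, so F = (54.4, 0.00). G and J share the same x with |GJ| = 54.7 and J on the +y side, so J = (0.00, 54.7). The virtual corner opposite G is at (54.4, 54.7). The tangent condition forces TP to be normal to FP and the tangent condition forces TH to be normal to HJ, with radius 5.3, so the center T sits 5.3 in from both sides at T = (49.1, 49.4). That places the tangent points at P = (54.4, 49.4) on FP and H = (49.1, 54.7) on HJ. Then |GP| = |P − G| = 73.5.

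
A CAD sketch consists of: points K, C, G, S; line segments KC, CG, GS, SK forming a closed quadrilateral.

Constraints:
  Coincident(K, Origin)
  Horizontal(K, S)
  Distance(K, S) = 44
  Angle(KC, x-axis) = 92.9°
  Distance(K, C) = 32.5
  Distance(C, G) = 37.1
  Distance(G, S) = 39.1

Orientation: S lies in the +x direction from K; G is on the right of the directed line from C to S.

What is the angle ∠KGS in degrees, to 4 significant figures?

135.9°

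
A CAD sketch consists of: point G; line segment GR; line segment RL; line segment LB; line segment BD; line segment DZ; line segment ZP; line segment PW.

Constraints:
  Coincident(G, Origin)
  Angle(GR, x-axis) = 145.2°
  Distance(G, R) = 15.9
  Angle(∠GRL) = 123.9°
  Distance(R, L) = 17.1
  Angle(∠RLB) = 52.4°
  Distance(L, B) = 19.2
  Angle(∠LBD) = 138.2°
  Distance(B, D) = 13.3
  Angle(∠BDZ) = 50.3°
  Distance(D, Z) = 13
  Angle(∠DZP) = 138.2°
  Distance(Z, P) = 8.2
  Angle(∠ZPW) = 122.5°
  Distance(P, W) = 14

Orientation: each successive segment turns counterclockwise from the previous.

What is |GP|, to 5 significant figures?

18.011

G is at the origin; GR runs at 145.2° with length 15.9, so R = (-13.056, 9.0743). ∠GRL = 123.9° gives RL at -158.70° from the x-axis; with |RL| = 17.1, L = (-28.988, 2.8627). ∠RLB = 52.4° gives LB at -31.100° from the x-axis; with |LB| = 19.2, B = (-12.548, -7.0547). ∠LBD = 138.2° gives BD at 10.700° from the x-axis; with |BD| = 13.3, D = (0.52089, -4.5853). ∠BDZ = 50.3° gives DZ at 140.40° from the x-axis; with |DZ| = 13.0, Z = (-9.4958, 3.7012). ∠DZP = 138.2° gives ZP at -177.80° from the x-axis; with |ZP| = 8.2, P = (-17.690, 3.3864). Then |GP| = |P − G| = 18.011.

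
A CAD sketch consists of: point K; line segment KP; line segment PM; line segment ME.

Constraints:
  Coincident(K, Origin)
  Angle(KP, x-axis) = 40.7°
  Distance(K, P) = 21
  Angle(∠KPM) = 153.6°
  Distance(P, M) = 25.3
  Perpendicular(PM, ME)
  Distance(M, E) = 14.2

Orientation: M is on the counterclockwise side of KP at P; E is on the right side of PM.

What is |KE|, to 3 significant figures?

50.0

∠KPM = 153.6°, so PM runs at 40.7° + (180° − 153.6°) = 67.1° from the x-axis; with |PM| = 25.3, M = P + 25.3·(cos 67.1°, sin 67.1°) = (25.8, 37.0). The perpendicularity gives ME at right angles to PM; with |ME| = 14.2 on the right of PM, E = M + 14.2·(0.921, -0.389) = (38.8, 31.5). Then |KE| = |E − K| = 50.0.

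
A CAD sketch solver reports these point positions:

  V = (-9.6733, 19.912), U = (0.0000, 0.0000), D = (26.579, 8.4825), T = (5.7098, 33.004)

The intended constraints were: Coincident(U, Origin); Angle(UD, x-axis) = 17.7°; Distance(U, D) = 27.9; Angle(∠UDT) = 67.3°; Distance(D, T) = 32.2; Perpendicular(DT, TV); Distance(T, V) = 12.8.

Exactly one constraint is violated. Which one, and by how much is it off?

Distance(T, V) = 12.8 — off by 7.40.

U = (0.00, 0.00) ✓; UD at 17.70° ✓; |UD| = 27.90 ✓; ∠UDT = 67.30° ✓; |DT| = 32.20 ✓; ∠(DT, TV) = 90.00° ✓; |TV| = 20.20 ✗.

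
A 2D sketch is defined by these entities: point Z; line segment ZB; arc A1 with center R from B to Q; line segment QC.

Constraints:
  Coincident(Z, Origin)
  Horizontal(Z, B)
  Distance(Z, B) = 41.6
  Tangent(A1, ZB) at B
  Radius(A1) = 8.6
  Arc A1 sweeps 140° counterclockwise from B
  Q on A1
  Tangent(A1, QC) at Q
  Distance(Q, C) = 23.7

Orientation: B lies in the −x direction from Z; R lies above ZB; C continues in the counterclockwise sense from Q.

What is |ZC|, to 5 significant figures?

62.178

On A1, B sits at bearing -90° from R; a 140° counterclockwise sweep puts Q at bearing 50°, so Q = R + 8.6·(cos 50°, sin 50°) = (-36.072, 15.188). A1 meets QC tangentially, so RQ is at right angles to QC, so QC runs along (−sin 50°, cos 50°); with |QC| = 23.7, C = (-54.227, 30.422). Then |ZC| = |C − Z| = 62.178.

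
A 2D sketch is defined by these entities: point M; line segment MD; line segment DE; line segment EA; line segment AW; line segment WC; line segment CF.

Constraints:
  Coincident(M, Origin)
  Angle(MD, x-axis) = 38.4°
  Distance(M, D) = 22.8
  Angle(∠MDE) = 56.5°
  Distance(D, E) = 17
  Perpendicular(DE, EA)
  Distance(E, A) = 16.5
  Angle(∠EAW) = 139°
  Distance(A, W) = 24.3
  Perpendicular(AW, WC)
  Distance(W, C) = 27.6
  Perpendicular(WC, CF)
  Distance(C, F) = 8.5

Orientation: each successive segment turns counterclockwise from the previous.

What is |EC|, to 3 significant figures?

40.4

M is at the origin; MD runs at 38.4° with length 22.8, so D = (17.9, 14.2). ∠MDE = 56.5° gives DE at 162° from the x-axis; with |DE| = 17.0, E = (1.71, 19.4). DE is perpendicular to EA, so EA runs at -108°; with |EA| = 16.5, A = (-3.42, 3.76). ∠EAW = 139.0° gives AW at -67.1° from the x-axis; with |AW| = 24.3, W = (6.04, -18.6). AW is perpendicular to WC, so WC runs at 22.9°; with |WC| = 27.6, C = (31.5, -7.88). Then |EC| = |C − E| = 40.4.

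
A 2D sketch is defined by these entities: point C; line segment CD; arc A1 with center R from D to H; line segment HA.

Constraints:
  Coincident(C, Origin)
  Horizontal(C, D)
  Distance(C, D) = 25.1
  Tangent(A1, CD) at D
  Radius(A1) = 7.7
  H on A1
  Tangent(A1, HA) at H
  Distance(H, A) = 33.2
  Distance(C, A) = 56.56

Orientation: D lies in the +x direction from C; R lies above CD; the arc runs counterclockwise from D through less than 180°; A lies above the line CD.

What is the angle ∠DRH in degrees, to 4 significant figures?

71.23°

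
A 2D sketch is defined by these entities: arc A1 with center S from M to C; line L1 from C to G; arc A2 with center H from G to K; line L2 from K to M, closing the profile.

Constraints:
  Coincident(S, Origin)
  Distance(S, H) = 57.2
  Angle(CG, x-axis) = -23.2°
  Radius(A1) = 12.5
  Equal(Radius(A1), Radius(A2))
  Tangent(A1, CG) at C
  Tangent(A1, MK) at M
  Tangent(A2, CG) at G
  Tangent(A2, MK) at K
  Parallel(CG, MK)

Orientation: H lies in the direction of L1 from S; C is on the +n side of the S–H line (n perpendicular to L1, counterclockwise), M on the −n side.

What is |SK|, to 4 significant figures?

58.55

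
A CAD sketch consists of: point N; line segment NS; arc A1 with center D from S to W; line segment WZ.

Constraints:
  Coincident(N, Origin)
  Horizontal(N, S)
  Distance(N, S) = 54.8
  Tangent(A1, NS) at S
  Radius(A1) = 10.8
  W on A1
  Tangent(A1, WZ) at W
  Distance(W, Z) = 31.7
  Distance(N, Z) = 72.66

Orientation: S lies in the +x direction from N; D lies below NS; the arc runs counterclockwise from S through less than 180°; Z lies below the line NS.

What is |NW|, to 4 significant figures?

47.40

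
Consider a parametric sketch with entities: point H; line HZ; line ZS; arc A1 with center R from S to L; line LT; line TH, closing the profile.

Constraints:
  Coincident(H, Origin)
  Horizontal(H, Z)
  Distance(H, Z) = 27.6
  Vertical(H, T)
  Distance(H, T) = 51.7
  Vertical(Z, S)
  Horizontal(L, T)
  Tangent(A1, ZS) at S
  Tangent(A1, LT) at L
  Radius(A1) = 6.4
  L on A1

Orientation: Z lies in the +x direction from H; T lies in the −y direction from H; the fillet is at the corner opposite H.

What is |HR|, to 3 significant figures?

50.0

H is at the origin; HZ is horizontal with |HZ| = 27.6 and Z on the +x side, so Z = (27.6, 0.00). HT is vertical with |HT| = 51.7 and T on the −y side, so T = (0.00, -51.7). The virtual corner opposite H is at (27.6, -51.7). Since A1 is tangent to ZS there, RS ⟂ ZS and since A1 is tangent to LT there, RL ⟂ LT, with radius 6.4, so the center R sits 6.4 in from both sides at R = (21.2, -45.3). Then |HR| = |R − H| = 50.0.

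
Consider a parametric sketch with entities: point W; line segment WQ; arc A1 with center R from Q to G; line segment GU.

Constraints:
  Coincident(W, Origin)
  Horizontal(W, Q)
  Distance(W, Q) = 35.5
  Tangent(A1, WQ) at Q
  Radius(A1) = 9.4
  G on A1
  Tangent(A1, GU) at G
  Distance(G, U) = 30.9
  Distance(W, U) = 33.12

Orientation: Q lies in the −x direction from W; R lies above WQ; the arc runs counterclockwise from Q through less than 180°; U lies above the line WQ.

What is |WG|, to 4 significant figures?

27.82

Checks: |RG| = 9.400 ✓; ∠(RG, GU) = 90.00° ✓; |GU| = 30.90 ✓; |WU| = 33.12 ✓.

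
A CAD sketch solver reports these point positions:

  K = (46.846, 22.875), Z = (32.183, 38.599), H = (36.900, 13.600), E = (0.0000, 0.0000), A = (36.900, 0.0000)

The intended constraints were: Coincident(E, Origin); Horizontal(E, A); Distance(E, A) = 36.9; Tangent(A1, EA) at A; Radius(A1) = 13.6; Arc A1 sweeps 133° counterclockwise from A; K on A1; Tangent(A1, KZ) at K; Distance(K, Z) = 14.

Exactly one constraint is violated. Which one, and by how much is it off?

Distance(K, Z) = 14 — off by 7.50.

E = (0.00, 0.00) ✓; E.y = 0.00, A.y = 0.00 ✓; |EA| = 36.90 ✓; ∠(HA, AE) = 90.00° ✓; |HA| = 13.60 ✓; bearing(H→K) − bearing(H→A) = 133.0° ✓; |HK| = 13.60 ✓; ∠(HK, KZ) = 90.00° ✓; |KZ| = 21.50 ✗.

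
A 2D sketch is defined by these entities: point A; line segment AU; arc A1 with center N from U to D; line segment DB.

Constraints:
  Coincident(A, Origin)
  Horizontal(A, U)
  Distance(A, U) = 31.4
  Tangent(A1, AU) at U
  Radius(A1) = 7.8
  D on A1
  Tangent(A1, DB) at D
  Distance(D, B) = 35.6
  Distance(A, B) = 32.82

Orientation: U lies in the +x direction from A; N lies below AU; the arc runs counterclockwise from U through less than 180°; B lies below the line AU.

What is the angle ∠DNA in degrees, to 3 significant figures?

21.0°

Checks: |AU| = 31.40 ✓; |ND| = 7.800 ✓; ∠(ND, DB) = 90.00° ✓; |DB| = 35.60 ✓; |AB| = 32.82 ✓.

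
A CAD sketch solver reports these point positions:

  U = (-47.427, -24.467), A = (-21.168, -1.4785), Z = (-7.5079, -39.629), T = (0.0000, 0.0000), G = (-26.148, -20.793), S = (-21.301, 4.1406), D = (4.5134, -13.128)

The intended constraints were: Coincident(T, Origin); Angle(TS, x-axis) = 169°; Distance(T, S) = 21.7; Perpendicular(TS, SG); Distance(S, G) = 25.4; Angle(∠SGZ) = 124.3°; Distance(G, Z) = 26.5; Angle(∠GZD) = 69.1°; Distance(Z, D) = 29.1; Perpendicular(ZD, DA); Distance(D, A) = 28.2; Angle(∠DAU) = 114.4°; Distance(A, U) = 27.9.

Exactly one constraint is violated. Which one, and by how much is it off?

Distance(A, U) = 27.9 — off by 7.00.

T = (0.00, 0.00) ✓; TS at 169.0° ✓; |TS| = 21.70 ✓; ∠(TS, SG) = 90.00° ✓; |SG| = 25.40 ✓; ∠SGZ = 124.3° ✓; |GZ| = 26.50 ✓; ∠GZD = 69.10° ✓; |ZD| = 29.10 ✓; ∠(ZD, DA) = 90.00° ✓; |DA| = 28.20 ✓; ∠DAU = 114.4° ✓; |AU| = 34.90 ✗.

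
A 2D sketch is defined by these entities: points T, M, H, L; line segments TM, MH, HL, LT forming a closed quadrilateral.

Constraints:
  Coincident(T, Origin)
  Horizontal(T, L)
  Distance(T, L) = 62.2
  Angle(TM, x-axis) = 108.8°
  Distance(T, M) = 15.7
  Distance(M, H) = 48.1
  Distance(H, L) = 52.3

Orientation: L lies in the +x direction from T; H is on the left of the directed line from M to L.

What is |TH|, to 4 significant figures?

55.02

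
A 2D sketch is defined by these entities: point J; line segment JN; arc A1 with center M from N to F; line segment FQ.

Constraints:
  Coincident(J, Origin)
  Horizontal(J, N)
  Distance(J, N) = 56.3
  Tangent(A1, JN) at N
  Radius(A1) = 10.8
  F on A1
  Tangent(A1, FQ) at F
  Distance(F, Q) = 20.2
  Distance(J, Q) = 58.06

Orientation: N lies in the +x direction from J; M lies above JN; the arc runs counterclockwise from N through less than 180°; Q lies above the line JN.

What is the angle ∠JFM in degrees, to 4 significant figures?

32.04°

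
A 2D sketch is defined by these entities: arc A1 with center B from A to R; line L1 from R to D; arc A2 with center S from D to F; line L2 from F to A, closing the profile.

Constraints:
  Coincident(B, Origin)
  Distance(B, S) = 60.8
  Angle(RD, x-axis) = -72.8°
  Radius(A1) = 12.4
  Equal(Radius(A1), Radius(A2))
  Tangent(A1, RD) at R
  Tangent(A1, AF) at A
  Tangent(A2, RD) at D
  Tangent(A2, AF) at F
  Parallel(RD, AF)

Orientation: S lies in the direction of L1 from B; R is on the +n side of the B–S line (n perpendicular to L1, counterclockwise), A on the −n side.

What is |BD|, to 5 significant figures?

62.052

The slot axis is L1's direction at -72.8°, so u = (cos -72.8°, sin -72.8°) = (0.29571, -0.95528) and n = (−sin -72.8°, cos -72.8°) = (0.95528, 0.29571). B is at the origin and S lies 60.8 along u from B, so S = 60.8·u = (17.979, -58.081). Tangency of A1 to both parallel lines with radius 12.4 puts R and A at B ± 12.4·n: R = (11.845, 3.6668), A = (-11.845, -3.6668). Equal radii place D and F the same way about S: D = S + 12.4·n = (29.825, -54.414), F = S − 12.4·n = (6.1336, -61.748). Then |BD| = |D − B| = 62.052.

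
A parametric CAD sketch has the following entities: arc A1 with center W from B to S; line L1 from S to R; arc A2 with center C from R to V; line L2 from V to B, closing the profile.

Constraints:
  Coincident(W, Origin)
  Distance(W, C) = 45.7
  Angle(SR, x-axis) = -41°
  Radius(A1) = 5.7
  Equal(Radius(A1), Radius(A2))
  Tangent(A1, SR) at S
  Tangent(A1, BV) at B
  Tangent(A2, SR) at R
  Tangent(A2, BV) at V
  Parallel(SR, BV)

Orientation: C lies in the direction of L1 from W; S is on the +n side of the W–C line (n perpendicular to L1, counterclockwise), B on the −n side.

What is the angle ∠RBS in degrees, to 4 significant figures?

75.99°

The slot axis is L1's direction at -41.0°, so u = (cos -41.0°, sin -41.0°) = (0.7547, -0.6561) and n = (−sin -41.0°, cos -41.0°) = (0.6561, 0.7547). W is at the origin and C lies 45.7 along u from W, so C = 45.7·u = (34.49, -29.98). Tangency of A1 to both parallel lines with radius 5.7 puts S and B at W ± 5.7·n: S = (3.740, 4.302), B = (-3.740, -4.302). Equal radii place R and V the same way about C: R = C + 5.7·n = (38.23, -25.68), V = C − 5.7·n = (30.75, -34.28). Then cos ∠RBS = BR·BS / (|BR||BS|), giving 75.99°.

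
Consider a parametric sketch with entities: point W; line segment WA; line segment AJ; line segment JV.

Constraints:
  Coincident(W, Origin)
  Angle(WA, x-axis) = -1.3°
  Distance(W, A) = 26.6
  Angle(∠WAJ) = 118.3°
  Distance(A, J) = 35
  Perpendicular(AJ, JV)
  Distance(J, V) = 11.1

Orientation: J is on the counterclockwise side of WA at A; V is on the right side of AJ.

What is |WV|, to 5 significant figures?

58.809

∠WAJ = 118.3°, so AJ runs at -1.3° + (180° − 118.3°) = 60.400° from the x-axis; with |AJ| = 35.0, J = A + 35.0·(cos 60.400°, sin 60.400°) = (43.881, 29.829). AJ ⟂ JV; with |JV| = 11.1 on the right of AJ, V = J + 11.1·(0.86949, -0.49394) = (53.533, 24.346). Then |WV| = |V − W| = 58.809.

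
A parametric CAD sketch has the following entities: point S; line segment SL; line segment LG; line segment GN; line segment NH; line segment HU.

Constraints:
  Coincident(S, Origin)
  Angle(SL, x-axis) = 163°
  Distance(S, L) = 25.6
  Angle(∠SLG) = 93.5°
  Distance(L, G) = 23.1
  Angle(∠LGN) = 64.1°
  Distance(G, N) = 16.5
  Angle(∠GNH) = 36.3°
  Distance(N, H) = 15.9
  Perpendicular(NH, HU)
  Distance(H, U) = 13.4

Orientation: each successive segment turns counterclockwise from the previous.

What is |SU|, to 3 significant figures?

40.0

S is at the origin; SL runs at 163.0° with length 25.6, so L = (-24.5, 7.48). ∠SLG = 93.5° gives LG at -110° from the x-axis; with |LG| = 23.1, G = (-32.6, -14.2). ∠LGN = 64.1° gives GN at 5.40° from the x-axis; with |GN| = 16.5, N = (-16.1, -12.6). ∠GNH = 36.3° gives NH at 149° from the x-axis; with |NH| = 15.9, H = (-29.8, -4.43). NH is perpendicular to HU, so HU runs at -121°; with |HU| = 13.4, U = (-36.7, -15.9). Then |SU| = |U − S| = 40.0.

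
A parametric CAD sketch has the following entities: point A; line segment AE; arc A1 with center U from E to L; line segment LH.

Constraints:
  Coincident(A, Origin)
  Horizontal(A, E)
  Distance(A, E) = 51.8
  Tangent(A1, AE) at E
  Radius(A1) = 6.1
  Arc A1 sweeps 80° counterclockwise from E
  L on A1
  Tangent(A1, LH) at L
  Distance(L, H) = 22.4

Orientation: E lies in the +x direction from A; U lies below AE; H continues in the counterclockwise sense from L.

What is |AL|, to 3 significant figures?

46.1

The tangent condition forces UE to be normal to AE, so U = E + (0, -6.1) = (51.8, -6.10). On A1, E sits at bearing 90° from U; an 80° counterclockwise sweep puts L at bearing 170°, so L = U + 6.1·(cos 170°, sin 170°) = (45.8, -5.04). Then |AL| = |L − A| = 46.1.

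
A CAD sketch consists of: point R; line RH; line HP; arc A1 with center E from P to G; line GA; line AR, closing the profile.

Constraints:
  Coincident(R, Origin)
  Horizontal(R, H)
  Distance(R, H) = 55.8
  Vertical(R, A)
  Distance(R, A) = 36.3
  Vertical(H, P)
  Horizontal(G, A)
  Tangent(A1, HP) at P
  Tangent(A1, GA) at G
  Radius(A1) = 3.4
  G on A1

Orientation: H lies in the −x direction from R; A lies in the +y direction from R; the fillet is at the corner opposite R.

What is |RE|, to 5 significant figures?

61.872

R is at the origin; RH is horizontal with |RH| = 55.8 and H on the −x side, so H = (-55.800, 0.0000). R and A share the same x with |RA| = 36.3 and A on the +y side, so A = (0.0000, 36.300). The virtual corner opposite R is at (-55.800, 36.300). Tangency of A1 to HP means the radius EP is perpendicular to HP and tangency of A1 to GA means the radius EG is perpendicular to GA, with radius 3.4, so the center E sits 3.4 in from both sides at E = (-52.400, 32.900). Then |RE| = |E − R| = 61.872.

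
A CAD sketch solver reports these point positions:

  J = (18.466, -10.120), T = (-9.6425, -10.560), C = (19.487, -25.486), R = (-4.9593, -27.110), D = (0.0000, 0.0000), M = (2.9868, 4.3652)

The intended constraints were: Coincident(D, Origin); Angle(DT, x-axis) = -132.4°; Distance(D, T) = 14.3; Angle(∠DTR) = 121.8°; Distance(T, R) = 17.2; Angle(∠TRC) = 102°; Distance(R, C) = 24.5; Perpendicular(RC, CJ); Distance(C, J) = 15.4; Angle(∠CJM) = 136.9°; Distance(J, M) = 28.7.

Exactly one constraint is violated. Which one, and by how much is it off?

Distance(J, M) = 28.7 — off by 7.50.

D = (0.00, 0.00) ✓; DT at -132.4° ✓; |DT| = 14.30 ✓; ∠DTR = 121.8° ✓; |TR| = 17.20 ✓; ∠TRC = 102.0° ✓; |RC| = 24.50 ✓; ∠(RC, CJ) = 90.00° ✓; |CJ| = 15.40 ✓; ∠CJM = 136.9° ✓; |JM| = 21.20 ✗.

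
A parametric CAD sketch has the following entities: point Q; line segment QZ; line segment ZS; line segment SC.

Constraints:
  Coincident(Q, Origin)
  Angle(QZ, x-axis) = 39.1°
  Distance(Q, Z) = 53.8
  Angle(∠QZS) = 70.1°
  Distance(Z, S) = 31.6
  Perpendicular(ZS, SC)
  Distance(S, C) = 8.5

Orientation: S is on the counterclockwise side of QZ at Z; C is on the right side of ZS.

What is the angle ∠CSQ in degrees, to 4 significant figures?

165.3°

∠QZS = 70.1°, so ZS runs at 39.1° + (180° − 70.1°) = 149.0° from the x-axis; with |ZS| = 31.6, S = Z + 31.6·(cos 149.0°, sin 149.0°) = (14.66, 50.21). The perpendicularity gives SC at right angles to ZS; with |SC| = 8.5 on the right of ZS, C = S + 8.5·(0.5150, 0.8572) = (19.04, 57.49). Then cos ∠CSQ = SC·SQ / (|SC||SQ|), giving 165.3°.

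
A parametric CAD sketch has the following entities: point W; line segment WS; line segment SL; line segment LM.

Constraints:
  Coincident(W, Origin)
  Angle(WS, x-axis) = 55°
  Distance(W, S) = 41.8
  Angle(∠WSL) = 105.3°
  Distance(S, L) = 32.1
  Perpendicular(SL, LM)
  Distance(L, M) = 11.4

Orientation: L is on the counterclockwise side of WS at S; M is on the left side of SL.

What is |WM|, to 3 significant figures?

51.9

∠WSL = 105.3°, so SL runs at 55.0° + (180° − 105.3°) = 130° from the x-axis; with |SL| = 32.1, L = S + 32.1·(cos 130°, sin 130°) = (3.47, 58.9). The perpendicularity gives LM at right angles to SL; with |LM| = 11.4 on the left of SL, M = L + 11.4·(-0.769, -0.639) = (-5.30, 51.7). Then |WM| = |M − W| = 51.9.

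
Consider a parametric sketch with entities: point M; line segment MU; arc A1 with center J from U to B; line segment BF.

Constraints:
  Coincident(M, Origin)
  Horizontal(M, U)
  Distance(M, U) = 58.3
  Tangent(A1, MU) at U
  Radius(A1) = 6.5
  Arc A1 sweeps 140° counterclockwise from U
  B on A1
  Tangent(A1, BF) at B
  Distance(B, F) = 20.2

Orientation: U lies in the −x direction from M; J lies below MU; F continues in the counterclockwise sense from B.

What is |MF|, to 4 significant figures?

52.99

M is at the origin; MU is horizontal with |MU| = 58.3 and U on the −x side, so U = (-58.30, 0.000). Tangency of A1 to MU means the radius JU is perpendicular to MU, so J = U + (0, -6.5) = (-58.30, -6.500). On A1, U sits at bearing 90° from J; a 140° counterclockwise sweep puts B at bearing 230°, so B = J + 6.5·(cos 230°, sin 230°) = (-62.48, -11.48). A1 meets BF tangentially, so JB is at right angles to BF, so BF runs along (−sin 230°, cos 230°); with |BF| = 20.2, F = (-47.00, -24.46). Then |MF| = |F − M| = 52.99.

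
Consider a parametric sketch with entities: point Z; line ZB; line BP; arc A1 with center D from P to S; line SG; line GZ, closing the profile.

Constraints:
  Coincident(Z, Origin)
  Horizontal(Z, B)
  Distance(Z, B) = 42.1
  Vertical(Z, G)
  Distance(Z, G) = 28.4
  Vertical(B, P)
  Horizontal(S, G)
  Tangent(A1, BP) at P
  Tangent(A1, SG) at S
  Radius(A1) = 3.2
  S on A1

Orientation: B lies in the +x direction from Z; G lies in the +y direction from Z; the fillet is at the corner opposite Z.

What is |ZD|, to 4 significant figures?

46.35

Z is at the origin; Z and B share the same y with |ZB| = 42.1 and B on the +x side, so B = (42.10, 0.000). Z and G share the same x with |ZG| = 28.4 and G on the +y side, so G = (0.000, 28.40). The virtual corner opposite Z is at (42.10, 28.40). The tangent condition forces DP to be normal to BP and tangency of A1 to SG means the radius DS is perpendicular to SG, with radius 3.2, so the center D sits 3.2 in from both sides at D = (38.90, 25.20). Then |ZD| = |D − Z| = 46.35.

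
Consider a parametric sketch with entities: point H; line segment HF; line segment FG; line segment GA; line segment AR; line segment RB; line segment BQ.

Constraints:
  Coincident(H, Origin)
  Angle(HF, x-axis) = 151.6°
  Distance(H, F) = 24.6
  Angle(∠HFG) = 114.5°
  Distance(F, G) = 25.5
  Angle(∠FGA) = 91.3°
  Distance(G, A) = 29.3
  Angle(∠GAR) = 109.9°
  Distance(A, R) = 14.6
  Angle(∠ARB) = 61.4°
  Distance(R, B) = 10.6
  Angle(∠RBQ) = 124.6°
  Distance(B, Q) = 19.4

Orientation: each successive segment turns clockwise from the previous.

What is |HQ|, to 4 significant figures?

41.99

∠ARB = 61.4° gives RB at 168.7° from the x-axis; with |RB| = 10.6, B = (3.312, 23.95). ∠RBQ = 124.6° gives BQ at 113.3° from the x-axis; with |BQ| = 19.4, Q = (-4.362, 41.77). Then |HQ| = |Q − H| = 41.99.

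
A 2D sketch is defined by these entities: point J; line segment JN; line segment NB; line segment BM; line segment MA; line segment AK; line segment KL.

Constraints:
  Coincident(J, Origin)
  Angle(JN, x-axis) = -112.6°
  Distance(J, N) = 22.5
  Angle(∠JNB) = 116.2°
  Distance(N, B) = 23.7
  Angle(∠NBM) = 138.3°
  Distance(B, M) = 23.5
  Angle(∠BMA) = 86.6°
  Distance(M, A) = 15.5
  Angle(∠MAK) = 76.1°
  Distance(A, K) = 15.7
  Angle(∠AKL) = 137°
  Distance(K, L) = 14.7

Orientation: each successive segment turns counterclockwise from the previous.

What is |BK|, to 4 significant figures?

13.20

∠BMA = 86.6° gives MA at 86.30° from the x-axis; with |MA| = 15.5, A = (31.28, -26.04). ∠MAK = 76.1° gives AK at -169.8° from the x-axis; with |AK| = 15.7, K = (15.83, -28.82). Then |BK| = |K − B| = 13.20.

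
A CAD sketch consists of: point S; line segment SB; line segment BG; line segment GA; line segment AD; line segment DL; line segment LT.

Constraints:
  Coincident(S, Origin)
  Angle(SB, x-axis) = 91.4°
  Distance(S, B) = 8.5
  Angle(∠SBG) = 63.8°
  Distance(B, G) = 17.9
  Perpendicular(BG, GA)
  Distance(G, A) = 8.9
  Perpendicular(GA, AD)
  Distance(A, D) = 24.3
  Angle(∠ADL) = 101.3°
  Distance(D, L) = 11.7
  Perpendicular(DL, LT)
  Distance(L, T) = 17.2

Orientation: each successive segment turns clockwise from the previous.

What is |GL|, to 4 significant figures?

26.72

GA ⟂ AD, so AD runs at 155.2°; with |AD| = 24.3, D = (-9.751, 3.103). ∠ADL = 101.3° gives DL at 76.50° from the x-axis; with |DL| = 11.7, L = (-7.019, 14.48). Then |GL| = |L − G| = 26.72.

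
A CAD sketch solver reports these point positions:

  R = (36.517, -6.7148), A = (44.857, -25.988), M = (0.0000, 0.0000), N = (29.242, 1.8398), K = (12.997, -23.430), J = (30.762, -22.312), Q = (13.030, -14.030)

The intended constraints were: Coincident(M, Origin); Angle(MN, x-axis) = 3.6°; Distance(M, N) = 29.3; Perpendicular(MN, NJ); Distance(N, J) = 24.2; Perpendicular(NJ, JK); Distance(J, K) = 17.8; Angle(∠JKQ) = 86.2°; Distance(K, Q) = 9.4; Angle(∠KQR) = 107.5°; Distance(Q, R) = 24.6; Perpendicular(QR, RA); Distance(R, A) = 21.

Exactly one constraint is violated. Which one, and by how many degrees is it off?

Perpendicular(QR, RA) — off by 6.10°.

M = (0.00, 0.00) ✓; MN at 3.600° ✓; |MN| = 29.30 ✓; ∠(MN, NJ) = 90.00° ✓; |NJ| = 24.20 ✓; ∠(NJ, JK) = 90.00° ✓; |JK| = 17.80 ✓; ∠JKQ = 86.20° ✓; |KQ| = 9.400 ✓; ∠KQR = 107.5° ✓; |QR| = 24.60 ✓; ∠(QR, RA) = 83.90° ✗; |RA| = 21.00 ✓.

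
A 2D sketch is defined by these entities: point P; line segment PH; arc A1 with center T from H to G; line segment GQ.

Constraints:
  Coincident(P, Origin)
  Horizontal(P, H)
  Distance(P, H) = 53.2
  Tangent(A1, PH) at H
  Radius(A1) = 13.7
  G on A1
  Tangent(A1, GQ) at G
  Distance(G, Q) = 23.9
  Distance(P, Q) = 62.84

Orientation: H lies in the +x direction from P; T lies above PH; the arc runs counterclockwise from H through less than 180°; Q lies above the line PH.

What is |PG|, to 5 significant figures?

67.468

Checks: |TG| = 13.70 ✓; ∠(TG, GQ) = 90.00° ✓; |GQ| = 23.90 ✓; |PQ| = 62.84 ✓.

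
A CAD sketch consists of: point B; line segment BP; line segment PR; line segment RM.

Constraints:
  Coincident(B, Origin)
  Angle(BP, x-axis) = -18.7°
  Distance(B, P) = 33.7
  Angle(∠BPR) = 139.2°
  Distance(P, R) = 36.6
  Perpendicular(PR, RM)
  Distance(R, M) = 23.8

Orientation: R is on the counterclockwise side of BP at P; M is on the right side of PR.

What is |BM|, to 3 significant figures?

77.2

B is at the origin; BP runs at -18.7° with length 33.7, so P = 33.7·(cos -18.7°, sin -18.7°) = (31.9, -10.8). ∠BPR = 139.2°, so PR runs at -18.7° + (180° − 139.2°) = 22.1° from the x-axis; with |PR| = 36.6, R = P + 36.6·(cos 22.1°, sin 22.1°) = (65.8, 2.97). PR ⟂ RM; with |RM| = 23.8 on the right of PR, M = R + 23.8·(0.376, -0.927) = (74.8, -19.1). Then |BM| = |M − B| = 77.2.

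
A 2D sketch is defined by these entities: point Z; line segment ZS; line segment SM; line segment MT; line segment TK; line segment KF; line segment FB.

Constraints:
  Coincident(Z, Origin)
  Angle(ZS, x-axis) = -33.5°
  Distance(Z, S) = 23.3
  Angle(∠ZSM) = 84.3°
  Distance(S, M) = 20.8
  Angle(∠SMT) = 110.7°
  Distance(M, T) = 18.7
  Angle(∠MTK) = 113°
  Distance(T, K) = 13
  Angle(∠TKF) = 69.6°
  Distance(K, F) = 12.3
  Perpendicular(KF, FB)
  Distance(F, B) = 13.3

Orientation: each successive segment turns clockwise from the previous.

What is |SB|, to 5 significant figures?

27.231

∠TKF = 69.6° gives KF at -15.900° from the x-axis; with |KF| = 12.3, F = (-0.64087, -13.455). The perpendicularity gives FB at right angles to KF, so FB runs at -105.90°; with |FB| = 13.3, B = (-4.2845, -26.246). Then |SB| = |B − S| = 27.231.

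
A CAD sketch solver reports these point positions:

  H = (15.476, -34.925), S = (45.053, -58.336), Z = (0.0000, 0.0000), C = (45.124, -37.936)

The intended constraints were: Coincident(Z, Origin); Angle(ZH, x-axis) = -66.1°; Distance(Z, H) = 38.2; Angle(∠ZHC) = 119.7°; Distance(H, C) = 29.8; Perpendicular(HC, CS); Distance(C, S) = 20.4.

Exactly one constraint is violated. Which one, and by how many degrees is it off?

Perpendicular(HC, CS) — off by 5.60°.

Z = (0.00, 0.00) ✓; ZH at -66.10° ✓; |ZH| = 38.20 ✓; ∠ZHC = 119.7° ✓; |HC| = 29.80 ✓; ∠(HC, CS) = 84.40° ✗; |CS| = 20.40 ✓.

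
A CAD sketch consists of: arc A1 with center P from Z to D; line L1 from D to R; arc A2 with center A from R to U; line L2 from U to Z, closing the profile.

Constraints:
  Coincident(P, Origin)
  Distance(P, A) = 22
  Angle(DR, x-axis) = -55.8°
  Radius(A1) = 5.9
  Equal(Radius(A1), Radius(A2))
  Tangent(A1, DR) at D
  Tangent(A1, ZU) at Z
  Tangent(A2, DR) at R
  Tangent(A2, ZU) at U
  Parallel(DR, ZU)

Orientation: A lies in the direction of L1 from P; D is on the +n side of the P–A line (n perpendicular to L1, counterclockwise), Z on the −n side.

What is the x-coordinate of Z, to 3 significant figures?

-4.88

P is at the origin and A lies 22.0 along u from P, so A = 22.0·u = (12.4, -18.2). Tangency of A1 to both parallel lines with radius 5.9 puts D and Z at P ± 5.9·n: D = (4.88, 3.32), Z = (-4.88, -3.32). So Z.x = -4.88.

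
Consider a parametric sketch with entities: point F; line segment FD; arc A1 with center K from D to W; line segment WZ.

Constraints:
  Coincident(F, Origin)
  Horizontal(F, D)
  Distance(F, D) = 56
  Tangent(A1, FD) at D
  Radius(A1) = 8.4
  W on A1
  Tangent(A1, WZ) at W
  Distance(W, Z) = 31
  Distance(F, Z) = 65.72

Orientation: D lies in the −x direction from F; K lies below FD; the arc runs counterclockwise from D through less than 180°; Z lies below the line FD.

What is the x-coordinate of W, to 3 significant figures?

-63.8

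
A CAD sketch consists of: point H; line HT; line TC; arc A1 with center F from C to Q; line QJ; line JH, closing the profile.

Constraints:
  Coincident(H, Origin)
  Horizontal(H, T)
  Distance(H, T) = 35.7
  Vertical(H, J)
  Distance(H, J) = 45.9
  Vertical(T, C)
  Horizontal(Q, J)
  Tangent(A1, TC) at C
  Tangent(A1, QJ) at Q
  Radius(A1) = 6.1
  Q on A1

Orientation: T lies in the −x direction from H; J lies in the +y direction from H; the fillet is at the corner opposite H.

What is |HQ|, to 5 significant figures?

54.617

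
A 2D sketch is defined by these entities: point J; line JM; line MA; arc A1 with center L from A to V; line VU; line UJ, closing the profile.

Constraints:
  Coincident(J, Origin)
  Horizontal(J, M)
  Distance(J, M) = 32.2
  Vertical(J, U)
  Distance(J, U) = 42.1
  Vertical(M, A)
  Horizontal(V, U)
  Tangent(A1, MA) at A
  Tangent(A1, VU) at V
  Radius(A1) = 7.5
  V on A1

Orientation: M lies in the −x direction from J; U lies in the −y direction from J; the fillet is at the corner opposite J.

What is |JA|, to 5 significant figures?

47.265

J is at the origin; JM is horizontal with |JM| = 32.2 and M on the −x side, so M = (-32.200, 0.0000). J and U share the same x with |JU| = 42.1 and U on the −y side, so U = (0.0000, -42.100). The virtual corner opposite J is at (-32.200, -42.100). A1 meets MA tangentially, so LA is at right angles to MA and the tangent condition forces LV to be normal to VU, with radius 7.5, so the center L sits 7.5 in from both sides at L = (-24.700, -34.600). That places the tangent points at A = (-32.200, -34.600) on MA and V = (-24.700, -42.100) on VU. Then |JA| = |A − J| = 47.265.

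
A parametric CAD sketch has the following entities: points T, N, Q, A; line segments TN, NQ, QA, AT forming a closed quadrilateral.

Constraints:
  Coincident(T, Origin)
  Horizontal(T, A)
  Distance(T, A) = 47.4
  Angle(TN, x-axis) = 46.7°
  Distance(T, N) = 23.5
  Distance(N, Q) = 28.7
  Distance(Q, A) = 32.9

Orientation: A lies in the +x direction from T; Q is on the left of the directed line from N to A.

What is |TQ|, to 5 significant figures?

51.757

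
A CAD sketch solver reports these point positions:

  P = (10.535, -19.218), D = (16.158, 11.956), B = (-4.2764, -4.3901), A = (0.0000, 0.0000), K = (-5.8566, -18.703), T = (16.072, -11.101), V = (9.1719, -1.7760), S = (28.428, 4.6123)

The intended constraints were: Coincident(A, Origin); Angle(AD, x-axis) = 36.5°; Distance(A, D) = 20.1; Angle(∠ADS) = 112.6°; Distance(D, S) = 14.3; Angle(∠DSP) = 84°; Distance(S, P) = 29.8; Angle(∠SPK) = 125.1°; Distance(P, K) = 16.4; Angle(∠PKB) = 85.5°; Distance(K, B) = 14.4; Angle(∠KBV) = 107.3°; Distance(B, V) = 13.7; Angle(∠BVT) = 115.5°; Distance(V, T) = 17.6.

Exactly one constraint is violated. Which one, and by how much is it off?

Distance(V, T) = 17.6 — off by 6.00.

A = (0.00, 0.00) ✓; AD at 36.50° ✓; |AD| = 20.10 ✓; ∠ADS = 112.6° ✓; |DS| = 14.30 ✓; ∠DSP = 84.00° ✓; |SP| = 29.80 ✓; ∠SPK = 125.1° ✓; |PK| = 16.40 ✓; ∠PKB = 85.50° ✓; |KB| = 14.40 ✓; ∠KBV = 107.3° ✓; |BV| = 13.70 ✓; ∠BVT = 115.5° ✓; |VT| = 11.60 ✗.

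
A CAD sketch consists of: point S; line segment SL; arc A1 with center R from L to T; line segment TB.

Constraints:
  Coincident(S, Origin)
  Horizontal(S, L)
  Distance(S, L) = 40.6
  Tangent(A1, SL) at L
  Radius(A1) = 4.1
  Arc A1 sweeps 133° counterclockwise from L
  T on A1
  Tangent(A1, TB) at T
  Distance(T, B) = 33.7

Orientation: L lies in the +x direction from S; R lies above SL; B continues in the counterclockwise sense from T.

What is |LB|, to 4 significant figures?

37.34

On A1, L sits at bearing -90° from R; a 133° counterclockwise sweep puts T at bearing 43°, so T = R + 4.1·(cos 43°, sin 43°) = (43.60, 6.896). Tangency of A1 to TB means the radius RT is perpendicular to TB, so TB runs along (−sin 43°, cos 43°); with |TB| = 33.7, B = (20.62, 31.54). Then |LB| = |B − L| = 37.34.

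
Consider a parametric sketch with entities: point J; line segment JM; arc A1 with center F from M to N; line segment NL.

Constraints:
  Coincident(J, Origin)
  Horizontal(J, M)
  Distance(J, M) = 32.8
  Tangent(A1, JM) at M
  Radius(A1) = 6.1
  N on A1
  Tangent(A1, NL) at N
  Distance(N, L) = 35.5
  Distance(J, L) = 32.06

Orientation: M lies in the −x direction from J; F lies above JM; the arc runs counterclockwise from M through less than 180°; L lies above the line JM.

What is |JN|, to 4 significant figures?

27.97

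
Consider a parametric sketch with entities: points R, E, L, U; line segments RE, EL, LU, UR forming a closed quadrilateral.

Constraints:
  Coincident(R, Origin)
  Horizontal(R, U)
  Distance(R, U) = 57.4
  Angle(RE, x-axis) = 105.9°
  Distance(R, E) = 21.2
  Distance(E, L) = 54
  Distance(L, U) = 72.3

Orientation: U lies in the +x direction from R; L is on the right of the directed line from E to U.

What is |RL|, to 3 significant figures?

34.3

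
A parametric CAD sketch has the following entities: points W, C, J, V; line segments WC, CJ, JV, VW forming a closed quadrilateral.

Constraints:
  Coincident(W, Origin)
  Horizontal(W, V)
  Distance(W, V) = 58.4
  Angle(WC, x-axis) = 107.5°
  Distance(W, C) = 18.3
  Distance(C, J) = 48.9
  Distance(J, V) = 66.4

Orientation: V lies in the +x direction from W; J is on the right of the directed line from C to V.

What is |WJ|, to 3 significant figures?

31.2

W is at the origin; WV is horizontal with |WV| = 58.4 and V in +x, so V = (58.4, 0). WC runs at 107.5° with |WC| = 18.3, so C = (-5.50, 17.5). J is determined by |CJ| = 48.9 and |JV| = 66.4 together: it lies at the intersection of circle(C, 48.9) and circle(V, 66.4). With |CV| = 66.2, the foot of the radical line on CV is 17.9 from C and the perpendicular offset is √(48.9² − 17.9²) = 45.5. Taking the right-of-CV solution: J = (-0.233, -31.2).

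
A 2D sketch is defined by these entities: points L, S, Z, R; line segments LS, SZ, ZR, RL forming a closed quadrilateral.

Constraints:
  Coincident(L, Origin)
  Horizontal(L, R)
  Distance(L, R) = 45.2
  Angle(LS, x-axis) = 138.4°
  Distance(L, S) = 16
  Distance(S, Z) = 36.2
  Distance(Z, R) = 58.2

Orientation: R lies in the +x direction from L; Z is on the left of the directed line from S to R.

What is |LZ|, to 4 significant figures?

42.75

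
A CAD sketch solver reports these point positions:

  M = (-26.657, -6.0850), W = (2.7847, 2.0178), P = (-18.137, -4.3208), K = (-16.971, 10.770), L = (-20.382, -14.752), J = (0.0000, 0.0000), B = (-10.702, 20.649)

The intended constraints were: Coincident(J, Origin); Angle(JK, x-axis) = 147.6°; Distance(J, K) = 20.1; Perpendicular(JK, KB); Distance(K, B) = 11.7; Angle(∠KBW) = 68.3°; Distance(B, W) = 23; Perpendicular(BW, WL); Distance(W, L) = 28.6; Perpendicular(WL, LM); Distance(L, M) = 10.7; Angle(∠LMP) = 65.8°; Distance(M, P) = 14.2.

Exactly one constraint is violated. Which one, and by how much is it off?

Distance(M, P) = 14.2 — off by 5.50.

J = (0.00, 0.00) ✓; JK at 147.6° ✓; |JK| = 20.10 ✓; ∠(JK, KB) = 90.00° ✓; |KB| = 11.70 ✓; ∠KBW = 68.30° ✓; |BW| = 23.00 ✓; ∠(BW, WL) = 90.00° ✓; |WL| = 28.60 ✓; ∠(WL, LM) = 89.99° ✓; |LM| = 10.70 ✓; ∠LMP = 65.79° ✓; |MP| = 8.701 ✗.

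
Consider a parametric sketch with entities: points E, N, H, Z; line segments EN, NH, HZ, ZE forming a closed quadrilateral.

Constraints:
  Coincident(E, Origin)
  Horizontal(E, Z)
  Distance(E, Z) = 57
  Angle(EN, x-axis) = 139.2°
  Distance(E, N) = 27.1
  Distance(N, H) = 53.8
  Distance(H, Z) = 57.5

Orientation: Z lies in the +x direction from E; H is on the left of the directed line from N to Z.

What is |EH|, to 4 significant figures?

53.26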